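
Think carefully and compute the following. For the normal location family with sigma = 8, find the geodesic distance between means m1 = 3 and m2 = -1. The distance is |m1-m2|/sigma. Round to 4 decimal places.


On the fixed-variance normal subfamily, geodesic distance = |m1-m2|/sigma.
|3 - -1| = 4.
sigma = 8.
d = 4/8 = 0.5000

0.5000


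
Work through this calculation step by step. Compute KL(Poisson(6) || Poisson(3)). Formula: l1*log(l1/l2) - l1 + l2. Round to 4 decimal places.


KL divergence for Poisson:
KL = l1*log(l1/l2) - l1 + l2.
l1 = 6, l2 = 3.
log(6/3) = 0.693147.
l1*log(l1/l2) = 6 * 0.693147 = 4.158883.
KL = 4.158883 - 6 + 3 = 1.1589

1.1589


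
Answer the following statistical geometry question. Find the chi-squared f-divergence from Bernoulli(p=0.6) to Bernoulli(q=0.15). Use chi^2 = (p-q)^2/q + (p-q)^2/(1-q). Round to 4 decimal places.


Chi-squared divergence between Bernoulli distributions:
chi^2 = (p-q)^2/q + (p-q)^2/(1-q).
p = 0.6, q = 0.15, p-q = 0.45.
(p-q)^2 = 0.2025.
term1 = 0.2025/0.15 = 1.35.
term2 = 0.2025/0.85 = 0.238235.
chi^2 = 1.35 + 0.238235 = 1.5882

1.5882


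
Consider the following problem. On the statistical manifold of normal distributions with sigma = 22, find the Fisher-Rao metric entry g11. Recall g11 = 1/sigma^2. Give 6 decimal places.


For the 2-parameter normal family, the Fisher metric has:
  g11 = 1/sigma^2, g22 = 2/sigma^2.
sigma = 22, sigma^2 = 484.
g11 = 0.002066

0.002066


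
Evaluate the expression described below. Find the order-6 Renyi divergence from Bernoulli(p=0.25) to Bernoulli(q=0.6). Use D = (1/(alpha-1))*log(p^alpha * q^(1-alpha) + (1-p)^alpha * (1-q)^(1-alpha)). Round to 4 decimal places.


Renyi divergence of order alpha between Bernoulli distributions:
D = (1/(alpha-1))*log(p^alpha * q^(1-alpha) + (1-p)^alpha * (1-q)^(1-alpha)).
alpha = 6, p = 0.25, q = 0.6.
p^alpha * q^(1-alpha) = 0.25^6 * 0.6^-5 = 0.00314.
(1-p)^alpha * (1-q)^(1-alpha) = 0.75^6 * 0.4^-5 = 17.380714.
sum = 0.00314 + 17.380714 = 17.383854.
D = (1/5)*log(17.383854) = 0.5711

0.5711


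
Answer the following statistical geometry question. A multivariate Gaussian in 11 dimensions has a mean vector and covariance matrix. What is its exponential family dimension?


Exponential family dimension calculation:
For 11-dim MVN: mean has 11 params, covariance has 11*12/2 = 66 unique entries.
Total dim = 11 + 66 = 77.

77


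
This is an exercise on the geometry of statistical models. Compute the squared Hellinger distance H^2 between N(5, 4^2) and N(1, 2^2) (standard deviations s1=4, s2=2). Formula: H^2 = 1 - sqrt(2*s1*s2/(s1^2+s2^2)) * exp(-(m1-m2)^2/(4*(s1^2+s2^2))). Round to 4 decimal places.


Squared Hellinger distance for Gaussians:
H^2 = 1 - sqrt(2*s1*s2/(s1^2+s2^2)) * exp(-(m1-m2)^2/(4*(s1^2+s2^2))).
s1^2 = 16, s2^2 = 4, s1^2+s2^2 = 20.
sqrt(2*4*2/(20)) = 0.894427.
(m1-m2)^2 = (4)^2 = 16.
exp(-16/(4*20)) = exp(-0.2) = 0.818731.
H^2 = 1 - 0.894427*0.818731 = 0.2677

0.2677


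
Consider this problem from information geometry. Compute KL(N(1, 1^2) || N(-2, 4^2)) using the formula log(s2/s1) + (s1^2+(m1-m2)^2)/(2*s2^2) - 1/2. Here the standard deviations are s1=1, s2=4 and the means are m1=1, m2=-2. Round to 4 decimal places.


KL divergence between normal distributions:
KL = log(s2/s1) + (s1^2 + (m1-m2)^2)/(2*s2^2) - 1/2.
log(4/1) = 1.386294.
(1^2 + (1--2)^2)/(2*4^2) = (1 + 9)/32 = 0.3125.
KL = 1.386294 + 0.3125 - 0.5 = 1.1988

1.1988


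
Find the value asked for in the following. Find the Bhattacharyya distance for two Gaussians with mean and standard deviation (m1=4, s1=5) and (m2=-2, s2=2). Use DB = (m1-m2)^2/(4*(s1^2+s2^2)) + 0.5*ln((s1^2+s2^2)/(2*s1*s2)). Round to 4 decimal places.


Bhattacharyya distance between two Gaussians:
DB = (m1-m2)^2/(4*(s1^2+s2^2)) + (1/2)*ln((s1^2+s2^2)/(2*s1*s2)).
(m1-m2)^2 = (6)^2 = 36.
s1^2+s2^2 = 25 + 4 = 29.
term1 = 36/116 = 0.310345.
term2 = 0.5*ln(29/20.0) = 0.185782.
DB = 0.310345 + 0.185782 = 0.4961

0.4961


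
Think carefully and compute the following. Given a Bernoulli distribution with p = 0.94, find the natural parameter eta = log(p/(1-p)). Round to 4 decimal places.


Natural parameter for Bernoulli: eta = log(p/(1-p)).
p = 0.94, 1-p = 0.06.
p/(1-p) = 15.666667.
eta = log(15.666667) = 2.7515

2.7515


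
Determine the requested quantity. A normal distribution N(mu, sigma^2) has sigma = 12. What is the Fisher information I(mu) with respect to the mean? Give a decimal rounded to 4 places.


The Fisher information for the mean of a normal distribution is I(mu) = 1/sigma^2.
sigma = 12, so sigma^2 = 144.
I(mu) = 1/144 = 0.0069

0.0069


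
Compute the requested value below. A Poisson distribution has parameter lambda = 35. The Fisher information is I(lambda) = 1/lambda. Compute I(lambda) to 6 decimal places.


Fisher information for Poisson: I(lambda) = 1/lambda.
lambda = 35.
I(lambda) = 1/35 = 0.028571

0.028571


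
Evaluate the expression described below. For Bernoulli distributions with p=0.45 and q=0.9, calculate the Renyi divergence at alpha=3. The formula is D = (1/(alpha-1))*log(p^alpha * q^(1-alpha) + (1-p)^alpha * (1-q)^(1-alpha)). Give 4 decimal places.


Renyi divergence of order alpha between Bernoulli distributions:
D = (1/(alpha-1))*log(p^alpha * q^(1-alpha) + (1-p)^alpha * (1-q)^(1-alpha)).
alpha = 3, p = 0.45, q = 0.9.
p^alpha * q^(1-alpha) = 0.45^3 * 0.9^-2 = 0.1125.
(1-p)^alpha * (1-q)^(1-alpha) = 0.55^3 * 0.1^-2 = 16.6375.
sum = 0.1125 + 16.6375 = 16.75.
D = (1/2)*log(16.75) = 1.4092

1.4092


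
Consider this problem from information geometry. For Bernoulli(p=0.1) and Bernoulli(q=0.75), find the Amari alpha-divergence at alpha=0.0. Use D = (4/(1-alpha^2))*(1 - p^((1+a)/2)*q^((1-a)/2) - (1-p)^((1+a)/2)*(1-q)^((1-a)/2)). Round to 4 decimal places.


Amari alpha-divergence:
D = (4/(1-alpha^2))*(1 - p^((1+a)/2)*q^((1-a)/2) - (1-p)^((1+a)/2)*(1-q)^((1-a)/2)).
alpha = 0.0, p = 0.1, q = 0.75.
e1 = (1+alpha)/2 = 0.5, e2 = (1-alpha)/2 = 0.5.
t1 = p^e1 * q^e2 = 0.1^0.5 * 0.75^0.5 = 0.273861.
t2 = (1-p)^e1 * (1-q)^e2 = 0.9^0.5 * 0.25^0.5 = 0.474342.
4/(1-alpha^2) = 4.0.
D = 4.0*(1 - 0.273861 - 0.474342) = 1.0072

1.0072


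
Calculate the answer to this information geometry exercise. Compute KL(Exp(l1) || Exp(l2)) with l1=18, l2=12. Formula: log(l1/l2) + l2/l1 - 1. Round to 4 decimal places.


KL divergence for exponential family:
KL = log(l1/l2) + l2/l1 - 1.
log(18/12) = 0.405465.
12/18 = 0.666667.
KL = 0.405465 + 0.666667 - 1 = 0.0721

0.0721


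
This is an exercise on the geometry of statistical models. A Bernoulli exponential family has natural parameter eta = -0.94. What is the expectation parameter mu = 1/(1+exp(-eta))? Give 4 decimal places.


Dual coordinate (expectation parameter) for Bernoulli:
mu = 1/(1+exp(-eta)).
eta = -0.94.
exp(-eta) = exp(0.94) = 2.559981.
mu = 1/(1+2.559981) = 0.2809

0.2809


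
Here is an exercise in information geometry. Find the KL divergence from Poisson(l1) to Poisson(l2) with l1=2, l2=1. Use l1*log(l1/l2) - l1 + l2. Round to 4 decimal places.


KL divergence for Poisson:
KL = l1*log(l1/l2) - l1 + l2.
l1 = 2, l2 = 1.
log(2/1) = 0.693147.
l1*log(l1/l2) = 2 * 0.693147 = 1.386294.
KL = 1.386294 - 2 + 1 = 0.3863

0.3863


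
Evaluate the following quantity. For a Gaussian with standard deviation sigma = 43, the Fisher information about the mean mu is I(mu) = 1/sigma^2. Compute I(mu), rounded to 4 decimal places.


The Fisher information for the mean of a normal distribution is I(mu) = 1/sigma^2.
sigma = 43, so sigma^2 = 1849.
I(mu) = 1/1849 = 0.0005

0.0005


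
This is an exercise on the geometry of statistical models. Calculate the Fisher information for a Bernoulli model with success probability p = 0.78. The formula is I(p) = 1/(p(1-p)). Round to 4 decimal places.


For Bernoulli(p), Fisher information is I(p) = 1/(p*(1-p)).
p = 0.78, 1-p = 0.22.
p*(1-p) = 0.1716.
I(p) = 1/0.1716 = 5.8275

5.8275


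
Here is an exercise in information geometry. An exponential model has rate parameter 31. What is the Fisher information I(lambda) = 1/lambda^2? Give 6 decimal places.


Fisher information for exponential: I(lambda) = 1/lambda^2.
lambda = 31, lambda^2 = 961.
I = 1/961 = 0.001041

0.001041


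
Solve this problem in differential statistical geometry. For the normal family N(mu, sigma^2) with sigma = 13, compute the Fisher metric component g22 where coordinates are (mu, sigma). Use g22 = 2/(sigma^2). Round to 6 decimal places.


For the 2-parameter normal family, the Fisher metric has:
  g11 = 1/sigma^2, g22 = 2/sigma^2.
sigma = 13, sigma^2 = 169.
g22 = 0.011834

0.011834


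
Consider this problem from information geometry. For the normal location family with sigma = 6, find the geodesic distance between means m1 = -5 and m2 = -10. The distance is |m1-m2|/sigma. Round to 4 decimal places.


On the fixed-variance normal subfamily, geodesic distance = |m1-m2|/sigma.
|-5 - -10| = 5.
sigma = 6.
d = 5/6 = 0.8333

0.8333


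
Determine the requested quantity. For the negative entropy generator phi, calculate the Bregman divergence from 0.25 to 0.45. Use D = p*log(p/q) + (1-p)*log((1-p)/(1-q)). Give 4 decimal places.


Bregman divergence with negative entropy generator:
D = p*log(p/q) + (1-p)*log((1-p)/(1-q)).
p = 0.25, q = 0.45.
p*log(p/q) = 0.25*log(0.25/0.45) = -0.146947.
(1-p)*log((1-p)/(1-q)) = 0.75*log(0.75/0.55) = 0.232616.
D = -0.146947 + 0.232616 = 0.0857

0.0857


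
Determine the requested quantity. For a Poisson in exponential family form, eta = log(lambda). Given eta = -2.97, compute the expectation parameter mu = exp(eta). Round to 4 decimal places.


Expectation parameter for Poisson exponential family:
mu = exp(eta).
eta = -2.97.
mu = exp(-2.97) = 0.0513

0.0513


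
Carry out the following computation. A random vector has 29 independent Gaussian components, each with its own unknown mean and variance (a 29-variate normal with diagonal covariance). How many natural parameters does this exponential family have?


Exponential family dimension calculation:
Each univariate normal has two natural parameters (mu/sigma^2 and -1/(2 sigma^2)).
With 29 independent components, dim = 2 * 29 = 58.

58


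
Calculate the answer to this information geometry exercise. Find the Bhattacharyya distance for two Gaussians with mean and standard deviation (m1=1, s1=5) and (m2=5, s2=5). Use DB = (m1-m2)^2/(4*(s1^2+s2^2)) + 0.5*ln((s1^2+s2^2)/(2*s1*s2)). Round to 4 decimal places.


Bhattacharyya distance between two Gaussians:
DB = (m1-m2)^2/(4*(s1^2+s2^2)) + (1/2)*ln((s1^2+s2^2)/(2*s1*s2)).
(m1-m2)^2 = (-4)^2 = 16.
s1^2+s2^2 = 25 + 25 = 50.
term1 = 16/200 = 0.08.
term2 = 0.5*ln(50/50.0) = 0.0.
DB = 0.08 + 0.0 = 0.0800

0.0800


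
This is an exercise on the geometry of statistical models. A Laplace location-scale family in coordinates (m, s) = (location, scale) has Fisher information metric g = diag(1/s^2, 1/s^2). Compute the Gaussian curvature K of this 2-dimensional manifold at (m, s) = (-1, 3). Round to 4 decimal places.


The metric has the form g = (A dm^2 + B ds^2)/s^2 with A = 1, B = 1.
Substitute u = sqrt(A/B)*m: g = B*(du^2 + ds^2)/s^2, i.e. B times the
Poincare upper half-plane metric, which has constant Gaussian curvature -1.
Scaling a 2D metric by a constant c divides the Gaussian curvature by c,
so K = -1/B = -1/(1) = -1.0000 everywhere (the point (m, s) = (-1, 3) is irrelevant:
the curvature is constant).
The requested Gaussian curvature is K = -1.0000.

-1.0000


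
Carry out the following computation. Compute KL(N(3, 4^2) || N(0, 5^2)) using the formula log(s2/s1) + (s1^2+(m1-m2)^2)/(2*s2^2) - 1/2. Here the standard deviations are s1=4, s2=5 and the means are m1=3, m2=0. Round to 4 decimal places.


KL divergence between normal distributions:
KL = log(s2/s1) + (s1^2 + (m1-m2)^2)/(2*s2^2) - 1/2.
log(5/4) = 0.223144.
(4^2 + (3-0)^2)/(2*5^2) = (16 + 9)/50 = 0.5.
KL = 0.223144 + 0.5 - 0.5 = 0.2231

0.2231


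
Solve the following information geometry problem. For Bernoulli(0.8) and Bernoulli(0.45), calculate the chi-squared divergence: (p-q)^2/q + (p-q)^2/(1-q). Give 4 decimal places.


Chi-squared divergence between Bernoulli distributions:
chi^2 = (p-q)^2/q + (p-q)^2/(1-q).
p = 0.8, q = 0.45, p-q = 0.35.
(p-q)^2 = 0.1225.
term1 = 0.1225/0.45 = 0.272222.
term2 = 0.1225/0.55 = 0.222727.
chi^2 = 0.272222 + 0.222727 = 0.4949

0.4949


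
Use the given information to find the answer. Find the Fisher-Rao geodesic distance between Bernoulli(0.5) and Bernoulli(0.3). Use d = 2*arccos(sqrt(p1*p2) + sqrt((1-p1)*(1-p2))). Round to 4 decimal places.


Geodesic distance on Bernoulli manifold:
d(p1,p2) = 2*arccos(sqrt(p1*p2) + sqrt((1-p1)*(1-p2))).
sqrt(p1*p2) = sqrt(0.5*0.3) = 0.387298.
sqrt((1-p1)*(1-p2)) = sqrt(0.5*0.7) = 0.591608.
arg = 0.387298 + 0.591608 = 0.978906.
d = 2*arccos(0.978906) = 0.4115

0.4115


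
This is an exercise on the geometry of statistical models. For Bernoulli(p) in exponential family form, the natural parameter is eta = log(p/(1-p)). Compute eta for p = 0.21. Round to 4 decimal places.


Natural parameter for Bernoulli: eta = log(p/(1-p)).
p = 0.21, 1-p = 0.79.
p/(1-p) = 0.265823.
eta = log(0.265823) = -1.3249

-1.3249


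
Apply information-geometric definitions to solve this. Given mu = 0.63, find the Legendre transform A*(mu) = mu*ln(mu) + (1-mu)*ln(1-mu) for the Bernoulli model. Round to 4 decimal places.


Legendre transform for Bernoulli:
A*(mu) = mu*log(mu) + (1-mu)*log(1-mu).
mu = 0.63, 1-mu = 0.37.
mu*log(mu) = 0.63*log(0.63) = -0.291082.
(1-mu)*log(1-mu) = 0.37*log(0.37) = -0.367873.
A* = -0.291082 + -0.367873 = -0.6590

-0.6590


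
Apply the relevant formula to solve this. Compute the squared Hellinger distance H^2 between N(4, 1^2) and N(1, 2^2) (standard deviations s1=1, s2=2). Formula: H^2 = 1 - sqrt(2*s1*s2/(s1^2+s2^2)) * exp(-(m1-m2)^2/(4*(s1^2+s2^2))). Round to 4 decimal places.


Squared Hellinger distance for Gaussians:
H^2 = 1 - sqrt(2*s1*s2/(s1^2+s2^2)) * exp(-(m1-m2)^2/(4*(s1^2+s2^2))).
s1^2 = 1, s2^2 = 4, s1^2+s2^2 = 5.
sqrt(2*1*2/(5)) = 0.894427.
(m1-m2)^2 = (3)^2 = 9.
exp(-9/(4*5)) = exp(-0.45) = 0.637628.
H^2 = 1 - 0.894427*0.637628 = 0.4297

0.4297


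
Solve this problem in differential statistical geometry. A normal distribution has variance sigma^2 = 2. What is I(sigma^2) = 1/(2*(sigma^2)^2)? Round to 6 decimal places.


Fisher information for variance: I(sigma^2) = 1/(2*sigma^4).
sigma^2 = 2, so sigma^4 = 4.
I = 1/(2*4) = 1/8 = 0.125000

0.125000


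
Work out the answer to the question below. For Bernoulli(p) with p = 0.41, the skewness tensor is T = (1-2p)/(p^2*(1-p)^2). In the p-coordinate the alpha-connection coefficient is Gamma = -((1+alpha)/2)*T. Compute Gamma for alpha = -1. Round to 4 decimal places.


Skewness (Amari-Chentsov) tensor: T = (1-2p)/(p^2*(1-p)^2).
p = 0.41, 1-2p = 0.18, p^2 = 0.1681, (1-p)^2 = 0.3481.
T = 0.18/(0.1681 * 0.3481) = 3.076102.
In the p-coordinate, Gamma^(alpha) = Gamma^(0) - (alpha/2)*T with Gamma^(0) = (1/2)*g'(p) = -T/2,
so Gamma^(alpha) = -((1+alpha)/2)*T.
alpha = -1, -(1+alpha)/2 = 0.0.
Gamma = 0.0 * 3.076102 = 0.0000

0.0000


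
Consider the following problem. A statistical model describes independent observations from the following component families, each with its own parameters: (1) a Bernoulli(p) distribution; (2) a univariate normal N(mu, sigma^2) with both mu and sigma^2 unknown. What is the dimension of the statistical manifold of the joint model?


The dimension of a statistical manifold equals the number of free
(independent) real parameters of the model. For a product of independent
blocks the parameter counts add.
- Bernoulli (p): 1.
- normal (mu, sigma^2): 2.
Total = 1 + 2 = 3.
Dimension = 3

3


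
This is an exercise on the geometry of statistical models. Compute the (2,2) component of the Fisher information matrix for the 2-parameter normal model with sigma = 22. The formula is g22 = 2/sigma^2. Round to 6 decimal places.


For the 2-parameter normal family, the Fisher metric has:
  g11 = 1/sigma^2, g22 = 2/sigma^2.
sigma = 22, sigma^2 = 484.
g22 = 0.004132

0.004132


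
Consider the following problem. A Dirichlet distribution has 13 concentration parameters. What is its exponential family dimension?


Exponential family dimension calculation:
Dirichlet with 13 components has 13 natural parameters.

13


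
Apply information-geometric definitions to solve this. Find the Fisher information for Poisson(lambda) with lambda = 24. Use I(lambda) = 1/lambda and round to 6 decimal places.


Fisher information for Poisson: I(lambda) = 1/lambda.
lambda = 24.
I(lambda) = 1/24 = 0.041667

0.041667


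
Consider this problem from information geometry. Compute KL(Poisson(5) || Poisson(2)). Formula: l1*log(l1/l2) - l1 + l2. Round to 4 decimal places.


KL divergence for Poisson:
KL = l1*log(l1/l2) - l1 + l2.
l1 = 5, l2 = 2.
log(5/2) = 0.916291.
l1*log(l1/l2) = 5 * 0.916291 = 4.581454.
KL = 4.581454 - 5 + 2 = 1.5815

1.5815


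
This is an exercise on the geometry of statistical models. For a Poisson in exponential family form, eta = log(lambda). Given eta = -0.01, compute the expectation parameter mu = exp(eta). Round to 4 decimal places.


Expectation parameter for Poisson exponential family:
mu = exp(eta).
eta = -0.01.
mu = exp(-0.01) = 0.9900

0.9900


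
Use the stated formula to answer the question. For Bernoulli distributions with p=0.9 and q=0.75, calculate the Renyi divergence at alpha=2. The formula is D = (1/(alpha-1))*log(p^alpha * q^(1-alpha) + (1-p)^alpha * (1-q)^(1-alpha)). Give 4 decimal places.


Renyi divergence of order alpha between Bernoulli distributions:
D = (1/(alpha-1))*log(p^alpha * q^(1-alpha) + (1-p)^alpha * (1-q)^(1-alpha)).
alpha = 2, p = 0.9, q = 0.75.
p^alpha * q^(1-alpha) = 0.9^2 * 0.75^-1 = 1.08.
(1-p)^alpha * (1-q)^(1-alpha) = 0.1^2 * 0.25^-1 = 0.04.
sum = 1.08 + 0.04 = 1.12.
D = (1/1)*log(1.12) = 0.1133

0.1133


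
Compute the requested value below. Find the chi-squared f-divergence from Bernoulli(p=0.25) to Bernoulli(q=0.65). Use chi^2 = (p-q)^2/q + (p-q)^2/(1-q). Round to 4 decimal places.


Chi-squared divergence between Bernoulli distributions:
chi^2 = (p-q)^2/q + (p-q)^2/(1-q).
p = 0.25, q = 0.65, p-q = -0.4.
(p-q)^2 = 0.16.
term1 = 0.16/0.65 = 0.246154.
term2 = 0.16/0.35 = 0.457143.
chi^2 = 0.246154 + 0.457143 = 0.7033

0.7033


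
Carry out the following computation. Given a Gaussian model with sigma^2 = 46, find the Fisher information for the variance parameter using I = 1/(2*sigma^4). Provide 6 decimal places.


Fisher information for variance: I(sigma^2) = 1/(2*sigma^4).
sigma^2 = 46, so sigma^4 = 2116.
I = 1/(2*2116) = 1/4232 = 0.000236

0.000236


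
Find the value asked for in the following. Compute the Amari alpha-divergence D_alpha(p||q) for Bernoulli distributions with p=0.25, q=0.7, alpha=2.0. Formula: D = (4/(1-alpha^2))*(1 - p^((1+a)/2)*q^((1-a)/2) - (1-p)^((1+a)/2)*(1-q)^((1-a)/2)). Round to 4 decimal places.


Amari alpha-divergence:
D = (4/(1-alpha^2))*(1 - p^((1+a)/2)*q^((1-a)/2) - (1-p)^((1+a)/2)*(1-q)^((1-a)/2)).
alpha = 2.0, p = 0.25, q = 0.7.
e1 = (1+alpha)/2 = 1.5, e2 = (1-alpha)/2 = -0.5.
t1 = p^e1 * q^e2 = 0.25^1.5 * 0.7^-0.5 = 0.149404.
t2 = (1-p)^e1 * (1-q)^e2 = 0.75^1.5 * 0.3^-0.5 = 1.185854.
4/(1-alpha^2) = -1.333333.
D = -1.333333*(1 - 0.149404 - 1.185854) = 0.4470

0.4470


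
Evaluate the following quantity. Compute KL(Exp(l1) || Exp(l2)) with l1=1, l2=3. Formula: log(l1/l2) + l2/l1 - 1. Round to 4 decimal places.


KL divergence for exponential family:
KL = log(l1/l2) + l2/l1 - 1.
log(1/3) = -1.098612.
3/1 = 3.0.
KL = -1.098612 + 3.0 - 1 = 0.9014

0.9014


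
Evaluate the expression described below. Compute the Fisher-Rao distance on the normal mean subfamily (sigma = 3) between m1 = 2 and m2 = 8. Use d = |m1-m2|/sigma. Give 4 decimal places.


On the fixed-variance normal subfamily, geodesic distance = |m1-m2|/sigma.
|2 - 8| = 6.
sigma = 3.
d = 6/3 = 2.0000

2.0000


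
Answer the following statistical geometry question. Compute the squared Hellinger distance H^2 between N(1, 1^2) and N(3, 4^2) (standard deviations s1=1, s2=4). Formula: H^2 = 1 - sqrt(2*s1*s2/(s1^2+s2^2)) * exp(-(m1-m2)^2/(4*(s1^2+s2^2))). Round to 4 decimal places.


Squared Hellinger distance for Gaussians:
H^2 = 1 - sqrt(2*s1*s2/(s1^2+s2^2)) * exp(-(m1-m2)^2/(4*(s1^2+s2^2))).
s1^2 = 1, s2^2 = 16, s1^2+s2^2 = 17.
sqrt(2*1*4/(17)) = 0.685994.
(m1-m2)^2 = (-2)^2 = 4.
exp(-4/(4*17)) = exp(-0.058824) = 0.942873.
H^2 = 1 - 0.685994*0.942873 = 0.3532

0.3532


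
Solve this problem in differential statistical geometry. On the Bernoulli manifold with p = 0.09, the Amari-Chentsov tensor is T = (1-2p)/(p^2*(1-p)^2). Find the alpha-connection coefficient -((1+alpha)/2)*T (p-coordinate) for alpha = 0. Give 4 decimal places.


Skewness (Amari-Chentsov) tensor: T = (1-2p)/(p^2*(1-p)^2).
p = 0.09, 1-2p = 0.82, p^2 = 0.0081, (1-p)^2 = 0.8281.
T = 0.82/(0.0081 * 0.8281) = 122.249206.
In the p-coordinate, Gamma^(alpha) = Gamma^(0) - (alpha/2)*T with Gamma^(0) = (1/2)*g'(p) = -T/2,
so Gamma^(alpha) = -((1+alpha)/2)*T.
alpha = 0, -(1+alpha)/2 = -0.5.
Gamma = -0.5 * 122.249206 = -61.1246

-61.1246


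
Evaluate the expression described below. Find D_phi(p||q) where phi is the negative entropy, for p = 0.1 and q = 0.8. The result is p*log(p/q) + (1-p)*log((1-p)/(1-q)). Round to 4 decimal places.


Bregman divergence with negative entropy generator:
D = p*log(p/q) + (1-p)*log((1-p)/(1-q)).
p = 0.1, q = 0.8.
p*log(p/q) = 0.1*log(0.1/0.8) = -0.207944.
(1-p)*log((1-p)/(1-q)) = 0.9*log(0.9/0.2) = 1.35367.
D = -0.207944 + 1.35367 = 1.1457

1.1457


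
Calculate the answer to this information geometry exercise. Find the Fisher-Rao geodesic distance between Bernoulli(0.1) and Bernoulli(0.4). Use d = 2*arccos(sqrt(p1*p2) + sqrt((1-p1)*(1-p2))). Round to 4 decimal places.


Geodesic distance on Bernoulli manifold:
d(p1,p2) = 2*arccos(sqrt(p1*p2) + sqrt((1-p1)*(1-p2))).
sqrt(p1*p2) = sqrt(0.1*0.4) = 0.2.
sqrt((1-p1)*(1-p2)) = sqrt(0.9*0.6) = 0.734847.
arg = 0.2 + 0.734847 = 0.934847.
d = 2*arccos(0.934847) = 0.7259

0.7259


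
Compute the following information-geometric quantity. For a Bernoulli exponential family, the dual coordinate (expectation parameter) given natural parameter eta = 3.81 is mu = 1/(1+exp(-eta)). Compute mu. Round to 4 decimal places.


Dual coordinate (expectation parameter) for Bernoulli:
mu = 1/(1+exp(-eta)).
eta = 3.81.
exp(-eta) = exp(-3.81) = 0.022148.
mu = 1/(1+0.022148) = 0.9783

0.9783


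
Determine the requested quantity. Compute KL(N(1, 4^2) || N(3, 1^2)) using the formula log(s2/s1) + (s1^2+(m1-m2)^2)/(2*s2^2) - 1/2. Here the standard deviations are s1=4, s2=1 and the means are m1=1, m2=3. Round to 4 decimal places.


KL divergence between normal distributions:
KL = log(s2/s1) + (s1^2 + (m1-m2)^2)/(2*s2^2) - 1/2.
log(1/4) = -1.386294.
(4^2 + (1-3)^2)/(2*1^2) = (16 + 4)/2 = 10.0.
KL = -1.386294 + 10.0 - 0.5 = 8.1137

8.1137


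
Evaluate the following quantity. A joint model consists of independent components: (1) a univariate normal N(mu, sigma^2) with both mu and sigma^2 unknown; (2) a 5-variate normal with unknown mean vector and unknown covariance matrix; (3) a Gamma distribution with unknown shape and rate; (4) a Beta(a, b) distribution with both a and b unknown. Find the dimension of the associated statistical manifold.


The dimension of a statistical manifold equals the number of free
(independent) real parameters of the model. For a product of independent
blocks the parameter counts add.
- normal (mu, sigma^2): 2.
- 5-variate normal: 5 (mean) + 5*6/2 = 15 (symmetric covariance) = 20.
- Gamma (shape, rate): 2.
- Beta (a, b): 2.
Total = 2 + 20 + 2 + 2 = 26.
Dimension = 26

26


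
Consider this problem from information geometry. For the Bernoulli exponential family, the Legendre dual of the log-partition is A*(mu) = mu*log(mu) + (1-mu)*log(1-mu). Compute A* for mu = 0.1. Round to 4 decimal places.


Legendre transform for Bernoulli:
A*(mu) = mu*log(mu) + (1-mu)*log(1-mu).
mu = 0.1, 1-mu = 0.9.
mu*log(mu) = 0.1*log(0.1) = -0.230259.
(1-mu)*log(1-mu) = 0.9*log(0.9) = -0.094824.
A* = -0.230259 + -0.094824 = -0.3251

-0.3251


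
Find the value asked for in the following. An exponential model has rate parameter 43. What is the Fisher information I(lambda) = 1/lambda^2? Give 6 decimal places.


Fisher information for exponential: I(lambda) = 1/lambda^2.
lambda = 43, lambda^2 = 1849.
I = 1/1849 = 0.000541

0.000541


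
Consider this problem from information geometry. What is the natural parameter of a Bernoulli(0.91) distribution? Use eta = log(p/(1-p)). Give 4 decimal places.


Natural parameter for Bernoulli: eta = log(p/(1-p)).
p = 0.91, 1-p = 0.09.
p/(1-p) = 10.111111.
eta = log(10.111111) = 2.3136

2.3136


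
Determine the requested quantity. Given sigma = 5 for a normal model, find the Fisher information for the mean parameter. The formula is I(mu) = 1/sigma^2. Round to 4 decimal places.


The Fisher information for the mean of a normal distribution is I(mu) = 1/sigma^2.
sigma = 5, so sigma^2 = 25.
I(mu) = 1/25 = 0.0400

0.0400


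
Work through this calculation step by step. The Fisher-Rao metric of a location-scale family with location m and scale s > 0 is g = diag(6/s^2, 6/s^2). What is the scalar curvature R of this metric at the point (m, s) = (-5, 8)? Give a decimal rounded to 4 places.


The metric has the form g = (A dm^2 + B ds^2)/s^2 with A = 6, B = 6.
Substitute u = sqrt(A/B)*m: g = B*(du^2 + ds^2)/s^2, i.e. B times the
Poincare upper half-plane metric, which has constant Gaussian curvature -1.
Scaling a 2D metric by a constant c divides the Gaussian curvature by c,
so K = -1/B = -1/(6) = -0.1667 everywhere (the point (m, s) = (-5, 8) is irrelevant:
the curvature is constant).
Scalar curvature in dimension 2: R = 2K = -2/(6) = -0.3333.

-0.3333


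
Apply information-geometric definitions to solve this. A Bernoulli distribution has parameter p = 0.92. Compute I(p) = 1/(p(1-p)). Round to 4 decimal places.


For Bernoulli(p), Fisher information is I(p) = 1/(p*(1-p)).
p = 0.92, 1-p = 0.08.
p*(1-p) = 0.0736.
I(p) = 1/0.0736 = 13.5870

13.5870


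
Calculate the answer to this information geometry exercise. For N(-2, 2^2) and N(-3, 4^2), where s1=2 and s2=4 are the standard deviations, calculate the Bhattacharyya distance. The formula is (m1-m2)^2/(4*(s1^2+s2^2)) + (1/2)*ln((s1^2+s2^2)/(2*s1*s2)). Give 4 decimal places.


Bhattacharyya distance between two Gaussians:
DB = (m1-m2)^2/(4*(s1^2+s2^2)) + (1/2)*ln((s1^2+s2^2)/(2*s1*s2)).
(m1-m2)^2 = (1)^2 = 1.
s1^2+s2^2 = 4 + 16 = 20.
term1 = 1/80 = 0.0125.
term2 = 0.5*ln(20/16.0) = 0.111572.
DB = 0.0125 + 0.111572 = 0.1241

0.1241


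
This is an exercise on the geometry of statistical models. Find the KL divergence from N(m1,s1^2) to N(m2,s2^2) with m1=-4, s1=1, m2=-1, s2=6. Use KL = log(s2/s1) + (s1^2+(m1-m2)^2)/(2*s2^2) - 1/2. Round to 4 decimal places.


KL divergence between normal distributions:
KL = log(s2/s1) + (s1^2 + (m1-m2)^2)/(2*s2^2) - 1/2.
log(6/1) = 1.791759.
(1^2 + (-4--1)^2)/(2*6^2) = (1 + 9)/72 = 0.138889.
KL = 1.791759 + 0.138889 - 0.5 = 1.4306

1.4306


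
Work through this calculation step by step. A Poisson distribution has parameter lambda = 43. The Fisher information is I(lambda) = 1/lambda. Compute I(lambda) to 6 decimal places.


Fisher information for Poisson: I(lambda) = 1/lambda.
lambda = 43.
I(lambda) = 1/43 = 0.023256

0.023256


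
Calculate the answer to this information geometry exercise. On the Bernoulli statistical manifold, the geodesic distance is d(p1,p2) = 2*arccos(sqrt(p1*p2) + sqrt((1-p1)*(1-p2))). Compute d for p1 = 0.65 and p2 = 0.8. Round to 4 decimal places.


Geodesic distance on Bernoulli manifold:
d(p1,p2) = 2*arccos(sqrt(p1*p2) + sqrt((1-p1)*(1-p2))).
sqrt(p1*p2) = sqrt(0.65*0.8) = 0.72111.
sqrt((1-p1)*(1-p2)) = sqrt(0.35*0.2) = 0.264575.
arg = 0.72111 + 0.264575 = 0.985685.
d = 2*arccos(0.985685) = 0.3388

0.3388


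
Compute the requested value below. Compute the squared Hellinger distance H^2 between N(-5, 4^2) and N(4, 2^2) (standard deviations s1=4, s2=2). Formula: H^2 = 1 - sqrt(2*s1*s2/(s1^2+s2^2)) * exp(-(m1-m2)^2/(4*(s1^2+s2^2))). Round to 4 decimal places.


Squared Hellinger distance for Gaussians:
H^2 = 1 - sqrt(2*s1*s2/(s1^2+s2^2)) * exp(-(m1-m2)^2/(4*(s1^2+s2^2))).
s1^2 = 16, s2^2 = 4, s1^2+s2^2 = 20.
sqrt(2*4*2/(20)) = 0.894427.
(m1-m2)^2 = (-9)^2 = 81.
exp(-81/(4*20)) = exp(-1.0125) = 0.36331.
H^2 = 1 - 0.894427*0.36331 = 0.6750

0.6750


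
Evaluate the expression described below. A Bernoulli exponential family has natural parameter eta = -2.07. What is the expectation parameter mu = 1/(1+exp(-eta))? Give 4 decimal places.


Dual coordinate (expectation parameter) for Bernoulli:
mu = 1/(1+exp(-eta)).
eta = -2.07.
exp(-eta) = exp(2.07) = 7.924823.
mu = 1/(1+7.924823) = 0.1120

0.1120


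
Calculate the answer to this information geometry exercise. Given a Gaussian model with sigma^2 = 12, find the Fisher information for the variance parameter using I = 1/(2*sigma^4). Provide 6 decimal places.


Fisher information for variance: I(sigma^2) = 1/(2*sigma^4).
sigma^2 = 12, so sigma^4 = 144.
I = 1/(2*144) = 1/288 = 0.003472

0.003472


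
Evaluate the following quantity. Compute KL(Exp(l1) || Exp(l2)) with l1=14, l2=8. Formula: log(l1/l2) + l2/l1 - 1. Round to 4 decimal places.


KL divergence for exponential family:
KL = log(l1/l2) + l2/l1 - 1.
log(14/8) = 0.559616.
8/14 = 0.571429.
KL = 0.559616 + 0.571429 - 1 = 0.1310

0.1310


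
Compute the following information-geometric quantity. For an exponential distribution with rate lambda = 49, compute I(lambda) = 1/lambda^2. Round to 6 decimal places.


Fisher information for exponential: I(lambda) = 1/lambda^2.
lambda = 49, lambda^2 = 2401.
I = 1/2401 = 0.000416

0.000416


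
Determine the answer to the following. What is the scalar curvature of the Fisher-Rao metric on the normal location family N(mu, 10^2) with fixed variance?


This family has a single free parameter, so its statistical manifold
is 1-dimensional. The Riemann curvature tensor of any 1-dimensional
Riemannian manifold vanishes identically, so R = 0.

0


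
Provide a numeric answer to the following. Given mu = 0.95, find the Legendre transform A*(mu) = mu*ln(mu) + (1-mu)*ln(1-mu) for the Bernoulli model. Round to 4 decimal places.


Legendre transform for Bernoulli:
A*(mu) = mu*log(mu) + (1-mu)*log(1-mu).
mu = 0.95, 1-mu = 0.05.
mu*log(mu) = 0.95*log(0.95) = -0.048729.
(1-mu)*log(1-mu) = 0.05*log(0.05) = -0.149787.
A* = -0.048729 + -0.149787 = -0.1985

-0.1985


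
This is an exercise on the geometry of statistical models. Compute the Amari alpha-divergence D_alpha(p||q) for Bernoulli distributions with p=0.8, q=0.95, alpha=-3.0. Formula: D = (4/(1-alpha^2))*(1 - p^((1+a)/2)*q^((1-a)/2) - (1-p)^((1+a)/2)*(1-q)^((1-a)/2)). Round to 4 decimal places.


Amari alpha-divergence:
D = (4/(1-alpha^2))*(1 - p^((1+a)/2)*q^((1-a)/2) - (1-p)^((1+a)/2)*(1-q)^((1-a)/2)).
alpha = -3.0, p = 0.8, q = 0.95.
e1 = (1+alpha)/2 = -1.0, e2 = (1-alpha)/2 = 2.0.
t1 = p^e1 * q^e2 = 0.8^-1.0 * 0.95^2.0 = 1.128125.
t2 = (1-p)^e1 * (1-q)^e2 = 0.2^-1.0 * 0.05^2.0 = 0.0125.
4/(1-alpha^2) = -0.5.
D = -0.5*(1 - 1.128125 - 0.0125) = 0.0703

0.0703


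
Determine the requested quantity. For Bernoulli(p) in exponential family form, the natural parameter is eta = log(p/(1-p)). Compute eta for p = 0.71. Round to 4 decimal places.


Natural parameter for Bernoulli: eta = log(p/(1-p)).
p = 0.71, 1-p = 0.29.
p/(1-p) = 2.448276.
eta = log(2.448276) = 0.8954

0.8954


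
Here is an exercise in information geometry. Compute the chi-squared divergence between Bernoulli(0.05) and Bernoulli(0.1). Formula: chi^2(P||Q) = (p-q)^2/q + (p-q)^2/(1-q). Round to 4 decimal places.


Chi-squared divergence between Bernoulli distributions:
chi^2 = (p-q)^2/q + (p-q)^2/(1-q).
p = 0.05, q = 0.1, p-q = -0.05.
(p-q)^2 = 0.0025.
term1 = 0.0025/0.1 = 0.025.
term2 = 0.0025/0.9 = 0.002778.
chi^2 = 0.025 + 0.002778 = 0.0278

0.0278


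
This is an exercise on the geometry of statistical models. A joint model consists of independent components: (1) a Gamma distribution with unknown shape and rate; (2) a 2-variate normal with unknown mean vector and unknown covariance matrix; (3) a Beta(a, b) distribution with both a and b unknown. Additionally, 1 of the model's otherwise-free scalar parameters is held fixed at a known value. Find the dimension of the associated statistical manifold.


The dimension of a statistical manifold equals the number of free
(independent) real parameters of the model. For a product of independent
blocks the parameter counts add.
- Gamma (shape, rate): 2.
- 2-variate normal: 2 (mean) + 2*3/2 = 3 (symmetric covariance) = 5.
- Beta (a, b): 2.
Total = 2 + 5 + 2 = 9.
1 parameter(s) fixed at known values: 9 - 1 = 8.
Dimension = 8

8


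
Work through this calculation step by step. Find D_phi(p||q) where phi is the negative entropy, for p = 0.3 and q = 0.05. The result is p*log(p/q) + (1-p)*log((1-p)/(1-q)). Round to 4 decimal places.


Bregman divergence with negative entropy generator:
D = p*log(p/q) + (1-p)*log((1-p)/(1-q)).
p = 0.3, q = 0.05.
p*log(p/q) = 0.3*log(0.3/0.05) = 0.537528.
(1-p)*log((1-p)/(1-q)) = 0.7*log(0.7/0.95) = -0.213767.
D = 0.537528 + -0.213767 = 0.3238

0.3238


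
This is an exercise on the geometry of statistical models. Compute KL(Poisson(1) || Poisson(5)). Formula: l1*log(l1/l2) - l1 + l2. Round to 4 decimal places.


KL divergence for Poisson:
KL = l1*log(l1/l2) - l1 + l2.
l1 = 1, l2 = 5.
log(1/5) = -1.609438.
l1*log(l1/l2) = 1 * -1.609438 = -1.609438.
KL = -1.609438 - 1 + 5 = 2.3906

2.3906


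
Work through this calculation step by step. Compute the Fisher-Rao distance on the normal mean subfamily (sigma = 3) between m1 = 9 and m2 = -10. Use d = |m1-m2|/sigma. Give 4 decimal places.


On the fixed-variance normal subfamily, geodesic distance = |m1-m2|/sigma.
|9 - -10| = 19.
sigma = 3.
d = 19/3 = 6.3333

6.3333


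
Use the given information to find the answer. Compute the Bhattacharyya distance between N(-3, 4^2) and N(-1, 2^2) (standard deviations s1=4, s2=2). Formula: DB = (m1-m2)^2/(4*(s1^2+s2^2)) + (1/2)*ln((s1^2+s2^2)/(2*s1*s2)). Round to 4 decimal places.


Bhattacharyya distance between two Gaussians:
DB = (m1-m2)^2/(4*(s1^2+s2^2)) + (1/2)*ln((s1^2+s2^2)/(2*s1*s2)).
(m1-m2)^2 = (-2)^2 = 4.
s1^2+s2^2 = 16 + 4 = 20.
term1 = 4/80 = 0.05.
term2 = 0.5*ln(20/16.0) = 0.111572.
DB = 0.05 + 0.111572 = 0.1616

0.1616


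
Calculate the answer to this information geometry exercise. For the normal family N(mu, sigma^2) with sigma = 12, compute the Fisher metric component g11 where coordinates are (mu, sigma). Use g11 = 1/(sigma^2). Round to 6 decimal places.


For the 2-parameter normal family, the Fisher metric has:
  g11 = 1/sigma^2, g22 = 2/sigma^2.
sigma = 12, sigma^2 = 144.
g11 = 0.006944

0.006944


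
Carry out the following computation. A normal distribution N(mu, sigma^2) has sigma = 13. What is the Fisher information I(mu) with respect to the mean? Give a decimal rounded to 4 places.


The Fisher information for the mean of a normal distribution is I(mu) = 1/sigma^2.
sigma = 13, so sigma^2 = 169.
I(mu) = 1/169 = 0.0059

0.0059


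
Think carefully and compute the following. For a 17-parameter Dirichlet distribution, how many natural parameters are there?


Exponential family dimension calculation:
Dirichlet with 17 components has 17 natural parameters.

17


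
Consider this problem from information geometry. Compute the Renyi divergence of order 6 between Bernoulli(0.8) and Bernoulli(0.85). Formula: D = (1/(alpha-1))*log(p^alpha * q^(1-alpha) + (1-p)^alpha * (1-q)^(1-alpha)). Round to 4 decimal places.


Renyi divergence of order alpha between Bernoulli distributions:
D = (1/(alpha-1))*log(p^alpha * q^(1-alpha) + (1-p)^alpha * (1-q)^(1-alpha)).
alpha = 6, p = 0.8, q = 0.85.
p^alpha * q^(1-alpha) = 0.8^6 * 0.85^-5 = 0.590807.
(1-p)^alpha * (1-q)^(1-alpha) = 0.2^6 * 0.15^-5 = 0.842798.
sum = 0.590807 + 0.842798 = 1.433605.
D = (1/5)*log(1.433605) = 0.0720

0.0720


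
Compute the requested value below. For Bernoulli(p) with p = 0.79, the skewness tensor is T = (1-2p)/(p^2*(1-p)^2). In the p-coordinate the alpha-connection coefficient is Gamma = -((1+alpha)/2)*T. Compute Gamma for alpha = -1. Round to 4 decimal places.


Skewness (Amari-Chentsov) tensor: T = (1-2p)/(p^2*(1-p)^2).
p = 0.79, 1-2p = -0.58, p^2 = 0.6241, (1-p)^2 = 0.0441.
T = -0.58/(0.6241 * 0.0441) = -21.07343.
In the p-coordinate, Gamma^(alpha) = Gamma^(0) - (alpha/2)*T with Gamma^(0) = (1/2)*g'(p) = -T/2,
so Gamma^(alpha) = -((1+alpha)/2)*T.
alpha = -1, -(1+alpha)/2 = 0.0.
Gamma = 0.0 * -21.07343 = 0.0000

0.0000


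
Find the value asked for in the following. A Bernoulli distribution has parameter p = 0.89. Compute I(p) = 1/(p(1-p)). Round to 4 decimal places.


For Bernoulli(p), Fisher information is I(p) = 1/(p*(1-p)).
p = 0.89, 1-p = 0.11.
p*(1-p) = 0.0979.
I(p) = 1/0.0979 = 10.2145

10.2145


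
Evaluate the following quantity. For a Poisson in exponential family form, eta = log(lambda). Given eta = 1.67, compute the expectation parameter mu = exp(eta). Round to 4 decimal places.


Expectation parameter for Poisson exponential family:
mu = exp(eta).
eta = 1.67.
mu = exp(1.67) = 5.3122

5.3122


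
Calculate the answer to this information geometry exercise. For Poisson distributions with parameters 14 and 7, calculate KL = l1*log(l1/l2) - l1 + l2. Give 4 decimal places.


KL divergence for Poisson:
KL = l1*log(l1/l2) - l1 + l2.
l1 = 14, l2 = 7.
log(14/7) = 0.693147.
l1*log(l1/l2) = 14 * 0.693147 = 9.704061.
KL = 9.704061 - 14 + 7 = 2.7041

2.7041


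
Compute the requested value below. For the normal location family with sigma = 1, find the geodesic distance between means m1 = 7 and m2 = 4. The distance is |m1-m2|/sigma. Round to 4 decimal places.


On the fixed-variance normal subfamily, geodesic distance = |m1-m2|/sigma.
|7 - 4| = 3.
sigma = 1.
d = 3/1 = 3.0000

3.0000


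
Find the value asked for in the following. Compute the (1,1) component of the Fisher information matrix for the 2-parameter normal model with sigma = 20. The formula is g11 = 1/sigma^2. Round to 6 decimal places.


For the 2-parameter normal family, the Fisher metric has:
  g11 = 1/sigma^2, g22 = 2/sigma^2.
sigma = 20, sigma^2 = 400.
g11 = 0.002500

0.002500


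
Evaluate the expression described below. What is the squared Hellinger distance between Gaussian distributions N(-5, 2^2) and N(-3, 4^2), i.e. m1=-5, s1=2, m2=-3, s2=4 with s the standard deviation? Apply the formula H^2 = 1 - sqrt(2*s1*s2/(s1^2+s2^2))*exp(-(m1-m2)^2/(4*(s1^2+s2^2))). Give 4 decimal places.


Squared Hellinger distance for Gaussians:
H^2 = 1 - sqrt(2*s1*s2/(s1^2+s2^2)) * exp(-(m1-m2)^2/(4*(s1^2+s2^2))).
s1^2 = 4, s2^2 = 16, s1^2+s2^2 = 20.
sqrt(2*2*4/(20)) = 0.894427.
(m1-m2)^2 = (-2)^2 = 4.
exp(-4/(4*20)) = exp(-0.05) = 0.951229.
H^2 = 1 - 0.894427*0.951229 = 0.1492

0.1492


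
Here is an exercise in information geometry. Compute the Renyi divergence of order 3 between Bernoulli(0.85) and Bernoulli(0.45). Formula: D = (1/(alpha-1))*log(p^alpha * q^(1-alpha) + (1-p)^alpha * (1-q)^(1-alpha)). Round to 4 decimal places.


Renyi divergence of order alpha between Bernoulli distributions:
D = (1/(alpha-1))*log(p^alpha * q^(1-alpha) + (1-p)^alpha * (1-q)^(1-alpha)).
alpha = 3, p = 0.85, q = 0.45.
p^alpha * q^(1-alpha) = 0.85^3 * 0.45^-2 = 3.032716.
(1-p)^alpha * (1-q)^(1-alpha) = 0.15^3 * 0.55^-2 = 0.011157.
sum = 3.032716 + 0.011157 = 3.043873.
D = (1/2)*log(3.043873) = 0.5566

0.5566


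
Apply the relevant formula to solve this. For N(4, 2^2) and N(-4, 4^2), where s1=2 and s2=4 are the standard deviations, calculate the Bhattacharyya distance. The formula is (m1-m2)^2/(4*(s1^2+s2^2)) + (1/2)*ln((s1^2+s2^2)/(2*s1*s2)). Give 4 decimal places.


Bhattacharyya distance between two Gaussians:
DB = (m1-m2)^2/(4*(s1^2+s2^2)) + (1/2)*ln((s1^2+s2^2)/(2*s1*s2)).
(m1-m2)^2 = (8)^2 = 64.
s1^2+s2^2 = 4 + 16 = 20.
term1 = 64/80 = 0.8.
term2 = 0.5*ln(20/16.0) = 0.111572.
DB = 0.8 + 0.111572 = 0.9116

0.9116
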